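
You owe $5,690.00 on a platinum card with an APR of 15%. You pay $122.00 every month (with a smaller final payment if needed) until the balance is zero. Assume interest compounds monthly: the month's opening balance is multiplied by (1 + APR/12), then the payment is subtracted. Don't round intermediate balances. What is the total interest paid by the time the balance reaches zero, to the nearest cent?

Monthly rate r = 15%/12 = 1.25% = 0.0125.
Payoff takes n = ⌈−ln(1 − rB₀/P)/ln(1+r)⌉ = ⌈70.408⌉ = 71 payments; the last is $50.00.
Total paid = 70·$122.00 + $50.00 = $8,590.00.
Total interest = total paid − principal = $8,590.00 − $5,690.00 = $2,900.00.

$2,900.00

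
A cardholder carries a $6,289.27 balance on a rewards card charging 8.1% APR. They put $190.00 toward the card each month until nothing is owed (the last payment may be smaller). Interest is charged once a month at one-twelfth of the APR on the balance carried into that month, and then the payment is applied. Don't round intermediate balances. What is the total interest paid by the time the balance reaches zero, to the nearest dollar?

$853

Monthly rate r = 8.1%/12 = 0.675% = 0.00675.
Payoff takes n = ⌈−ln(1 − rB₀/P)/ln(1+r)⌉ = ⌈37.589⌉ = 38 payments; the last is $112.10.
Total paid = 37·$190.00 + $112.10 = $7,142.10.
Total interest = total paid − principal = $7,142.10 − $6,289.27 = $852.83.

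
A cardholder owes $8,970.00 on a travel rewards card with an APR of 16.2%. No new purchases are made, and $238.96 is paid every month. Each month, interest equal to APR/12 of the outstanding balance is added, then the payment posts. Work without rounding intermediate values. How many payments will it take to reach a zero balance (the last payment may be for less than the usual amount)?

53 months

Monthly rate r = 16.2%/12 = 1.35% = 0.0135.
Recurrence: B ← B·(1+r) − $238.96.
Month 1: interest $121.09; balance after payment $8,852.14.
Month 2: interest $119.50; balance after payment $8,732.68.
Closed form: n = −ln(1 − rB₀/P)/ln(1+r) = −ln(0.49324)/ln(1.0135) ≈ 52.705, so the balance reaches zero during payment 53.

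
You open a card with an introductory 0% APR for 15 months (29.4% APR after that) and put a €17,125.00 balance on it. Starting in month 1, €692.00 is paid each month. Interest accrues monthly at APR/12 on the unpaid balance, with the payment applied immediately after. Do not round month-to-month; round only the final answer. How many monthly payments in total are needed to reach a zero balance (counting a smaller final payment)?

27 payments

Promo months 1–15 at r₀ = 0%/12 = 0; months 16+ at r₁ = 29.4%/12 = 0.0245.
After month 15 (no interest yet): B = €17,125.00 − 15·€692.00 = €6,745.00.
Then at r₁ with €692.00/mo: n₂ = −ln(1 − r₁·B/P)/ln(1+r₁) ≈ 11.27 → 12 more payments.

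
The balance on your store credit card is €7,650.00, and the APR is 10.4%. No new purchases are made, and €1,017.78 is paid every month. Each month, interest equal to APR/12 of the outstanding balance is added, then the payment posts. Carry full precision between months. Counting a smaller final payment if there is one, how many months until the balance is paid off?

Monthly rate r = 10.4%/12 = 0.866667% = 0.00866667.
Recurrence: B ← B·(1+r) − €1,017.78.
Month 1: interest €66.30; balance after payment €6,698.52.
Month 2: interest €58.05; balance after payment €5,738.79.
Closed form: n = −ln(1 − rB₀/P)/ln(1+r) = −ln(0.93486)/ln(1.00867) ≈ 7.806, so the balance reaches zero during payment 8.

8 payments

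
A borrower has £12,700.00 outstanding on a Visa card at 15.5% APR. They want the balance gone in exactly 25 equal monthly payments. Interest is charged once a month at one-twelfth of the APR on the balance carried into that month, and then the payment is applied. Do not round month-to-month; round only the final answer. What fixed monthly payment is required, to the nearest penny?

Monthly rate r = 15.5%/12 = 1.29167% = 0.0129167.
Level-payment amortization: P = B₀·r / (1 − (1+r)^(−n)) = 12700.00·0.0129167 / (1 − 1.01292^(−25)).
Denominator 1 − (1+r)^(−25) = 0.274467165.
P = 164.042 / 0.274467165 ≈ 597.67.

£597.67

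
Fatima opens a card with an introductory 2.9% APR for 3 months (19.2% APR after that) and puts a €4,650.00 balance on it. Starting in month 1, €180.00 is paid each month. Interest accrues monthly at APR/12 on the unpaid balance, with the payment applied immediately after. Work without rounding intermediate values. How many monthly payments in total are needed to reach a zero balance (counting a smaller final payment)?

32 payments

Promo months 1–3 at r₀ = 2.9%/12 = 0.00241667; months 4+ at r₁ = 19.2%/12 = 0.016.
After month 3: iterate B ← B·(1+r₀) − €180.00 for 3 months → €4,142.49.
Then at r₁ with €180.00/mo: n₂ = −ln(1 − r₁·B/P)/ln(1+r₁) ≈ 28.93 → 29 more payments.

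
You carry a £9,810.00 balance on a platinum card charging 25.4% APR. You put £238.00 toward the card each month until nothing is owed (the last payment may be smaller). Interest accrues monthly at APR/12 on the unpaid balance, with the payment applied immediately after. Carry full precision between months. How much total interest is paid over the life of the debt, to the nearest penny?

Monthly rate r = 25.4%/12 = 2.11667% = 0.0211667.
Payoff takes n = ⌈−ln(1 − rB₀/P)/ln(1+r)⌉ = ⌈98.316⌉ = 99 payments; the last is £75.81.
Total paid = 98·£238.00 + £75.81 = £23,399.81.
Total interest = total paid − principal = £23,399.81 − £9,810.00 = £13,589.81.

£13,589.81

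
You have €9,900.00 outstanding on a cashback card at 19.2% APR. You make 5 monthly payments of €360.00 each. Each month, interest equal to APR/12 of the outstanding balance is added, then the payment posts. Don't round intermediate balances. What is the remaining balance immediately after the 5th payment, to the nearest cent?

Monthly rate r = 19.2%/12 = 1.6% = 0.016.
Each month: B ← B·(1+r) − €360.00.
Month 1: interest €158.40; balance after payment €9,698.40.
Month 2: interest €155.17; balance after payment €9,493.57.
Month 3: interest €151.90; balance after payment €9,285.47.
Month 4: interest €148.57; balance after payment €9,074.04.
Month 5: interest €145.18; balance after payment €8,859.22.

€8,859.22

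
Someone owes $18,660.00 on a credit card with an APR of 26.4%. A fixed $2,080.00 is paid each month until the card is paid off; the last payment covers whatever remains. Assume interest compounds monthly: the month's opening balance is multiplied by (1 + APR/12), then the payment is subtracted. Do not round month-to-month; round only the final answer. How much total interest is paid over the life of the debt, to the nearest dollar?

$2,356

Monthly rate r = 26.4%/12 = 2.2% = 0.022.
Payoff takes n = ⌈−ln(1 − rB₀/P)/ln(1+r)⌉ = ⌈10.103⌉ = 11 payments; the last is $216.27.
Total paid = 10·$2,080.00 + $216.27 = $21,016.27.
Total interest = total paid − principal = $21,016.27 − $18,660.00 = $2,356.27.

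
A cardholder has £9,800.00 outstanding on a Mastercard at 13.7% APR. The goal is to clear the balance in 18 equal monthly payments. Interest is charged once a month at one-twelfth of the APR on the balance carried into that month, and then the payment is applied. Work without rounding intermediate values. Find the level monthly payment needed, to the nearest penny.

Monthly rate r = 13.7%/12 = 1.14167% = 0.0114167.
Level-payment amortization: P = B₀·r / (1 − (1+r)^(−n)) = 9800.00·0.0114167 / (1 − 1.01142^(−18)).
Denominator 1 − (1+r)^(−18) = 0.184811407.
P = 111.883 / 0.184811407 ≈ 605.39.

£605.39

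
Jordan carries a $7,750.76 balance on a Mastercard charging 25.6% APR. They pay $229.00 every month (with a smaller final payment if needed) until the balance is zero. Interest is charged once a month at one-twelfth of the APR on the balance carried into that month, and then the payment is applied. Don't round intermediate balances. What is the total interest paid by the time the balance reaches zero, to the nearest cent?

Monthly rate r = 25.6%/12 = 2.13333% = 0.0213333.
Payoff takes n = ⌈−ln(1 − rB₀/P)/ln(1+r)⌉ = ⌈60.653⌉ = 61 payments; the last is $150.01.
Total paid = 60·$229.00 + $150.01 = $13,890.01.
Total interest = total paid − principal = $13,890.01 − $7,750.76 = $6,139.25.

$6,139.25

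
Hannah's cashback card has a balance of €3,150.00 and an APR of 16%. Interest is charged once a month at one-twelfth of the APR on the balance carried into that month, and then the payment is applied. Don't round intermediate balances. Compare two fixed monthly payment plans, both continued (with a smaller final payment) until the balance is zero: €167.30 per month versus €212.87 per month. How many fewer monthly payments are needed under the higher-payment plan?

5 fewer payments

Monthly rate r = 16%/12 = 1.33333% = 0.0133333.
At €167.30/mo: n = ⌈−ln(1 − rB₀/P)/ln(1+r)⌉ = 22 payments (last €138.19); total interest = total paid − €3,150.00 = €501.49.
At €212.87/mo: 17 payments (last €126.58); total interest €382.50.
Payments saved = 22 − 17 = 5.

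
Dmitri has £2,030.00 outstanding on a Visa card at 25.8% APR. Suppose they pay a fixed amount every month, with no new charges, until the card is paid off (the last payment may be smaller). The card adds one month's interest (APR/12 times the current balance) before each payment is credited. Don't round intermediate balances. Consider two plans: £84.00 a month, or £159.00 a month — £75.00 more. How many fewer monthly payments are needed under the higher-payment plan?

Monthly rate r = 25.8%/12 = 2.15% = 0.0215.
At £84.00/mo: n = ⌈−ln(1 − rB₀/P)/ln(1+r)⌉ = 35 payments (last £39.11); total interest = total paid − £2,030.00 = £865.11.
At £159.00/mo: 16 payments (last £13.64); total interest £368.64.
Payments saved = 35 − 16 = 19.

19 fewer payments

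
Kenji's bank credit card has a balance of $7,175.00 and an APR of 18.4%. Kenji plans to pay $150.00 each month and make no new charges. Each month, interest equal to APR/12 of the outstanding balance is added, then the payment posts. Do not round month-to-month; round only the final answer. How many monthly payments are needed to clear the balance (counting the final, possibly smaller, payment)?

Monthly rate r = 18.4%/12 = 1.53333% = 0.0153333.
Recurrence: B ← B·(1+r) − $150.00.
Month 1: interest $110.02; balance after payment $7,135.02.
Month 2: interest $109.40; balance after payment $7,094.42.
Closed form: n = −ln(1 − rB₀/P)/ln(1+r) = −ln(0.26656)/ln(1.01533) ≈ 86.888, so the balance reaches zero during payment 87.

87 payments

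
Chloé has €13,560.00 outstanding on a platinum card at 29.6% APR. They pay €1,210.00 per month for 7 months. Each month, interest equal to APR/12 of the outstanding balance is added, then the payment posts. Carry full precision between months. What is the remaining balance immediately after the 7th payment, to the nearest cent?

€6,958.73

Monthly rate r = 29.6%/12 = 2.46667% = 0.0246667.
Each month: B ← B·(1+r) − €1,210.00.
Month 1: interest €334.48; balance after payment €12,684.48.
Month 2: interest €312.88; balance after payment €11,787.36.
Month 3: interest €290.75; balance after payment €10,868.12.
Month 4: interest €268.08; balance after payment €9,926.20.
Month 5: interest €244.85; balance after payment €8,961.05.
Month 6: interest €221.04; balance after payment €7,972.08.
Month 7: interest €196.64; balance after payment €6,958.73.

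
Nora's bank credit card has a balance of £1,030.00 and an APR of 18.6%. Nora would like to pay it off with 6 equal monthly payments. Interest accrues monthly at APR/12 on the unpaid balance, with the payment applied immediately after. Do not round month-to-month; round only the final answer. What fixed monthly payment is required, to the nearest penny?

£181.10

Monthly rate r = 18.6%/12 = 1.55% = 0.0155.
Level-payment amortization: P = B₀·r / (1 − (1+r)^(−n)) = 1030.00·0.0155 / (1 − 1.0155^(−6)).
Denominator 1 − (1+r)^(−6) = 0.0881562335.
P = 15.965 / 0.0881562335 ≈ 181.10.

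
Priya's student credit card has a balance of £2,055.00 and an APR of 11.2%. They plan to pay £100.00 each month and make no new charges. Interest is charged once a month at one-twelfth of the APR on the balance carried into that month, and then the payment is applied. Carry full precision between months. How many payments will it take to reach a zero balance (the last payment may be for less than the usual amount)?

23 payments

Monthly rate r = 11.2%/12 = 0.933333% = 0.00933333.
Recurrence: B ← B·(1+r) − £100.00.
Month 1: interest £19.18; balance after payment £1,974.18.
Month 2: interest £18.43; balance after payment £1,892.61.
Closed form: n = −ln(1 − rB₀/P)/ln(1+r) = −ln(0.8082)/ln(1.00933) ≈ 22.922, so the balance reaches zero during payment 23.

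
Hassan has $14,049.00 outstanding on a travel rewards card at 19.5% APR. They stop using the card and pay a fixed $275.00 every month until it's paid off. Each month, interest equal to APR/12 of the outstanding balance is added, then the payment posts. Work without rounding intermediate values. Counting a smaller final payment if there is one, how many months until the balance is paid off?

110 payments

Monthly rate r = 19.5%/12 = 1.625% = 0.01625.
Recurrence: B ← B·(1+r) − $275.00.
Month 1: interest $228.30; balance after payment $14,002.30.
Month 2: interest $227.54; balance after payment $13,954.83.
Closed form: n = −ln(1 − rB₀/P)/ln(1+r) = −ln(0.16983)/ln(1.01625) ≈ 109.989, so the balance reaches zero during payment 110.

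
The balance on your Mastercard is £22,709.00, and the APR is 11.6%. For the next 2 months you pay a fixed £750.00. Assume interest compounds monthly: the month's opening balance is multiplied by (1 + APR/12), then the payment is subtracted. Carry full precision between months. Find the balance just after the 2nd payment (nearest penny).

£21,642.91

Monthly rate r = 11.6%/12 = 0.966667% = 0.00966667.
Each month: B ← B·(1+r) − £750.00.
Month 1: interest £219.52; balance after payment £22,178.52.
Month 2: interest £214.39; balance after payment £21,642.91.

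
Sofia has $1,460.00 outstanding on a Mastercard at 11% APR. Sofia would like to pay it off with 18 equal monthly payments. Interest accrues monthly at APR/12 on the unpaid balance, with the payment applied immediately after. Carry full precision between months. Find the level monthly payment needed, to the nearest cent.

Monthly rate r = 11%/12 = 0.916667% = 0.00916667.
Level-payment amortization: P = B₀·r / (1 − (1+r)^(−n)) = 1460.00·0.00916667 / (1 − 1.00917^(−18)).
Denominator 1 − (1+r)^(−18) = 0.151468729.
P = 13.3833 / 0.151468729 ≈ 88.36.

$88.36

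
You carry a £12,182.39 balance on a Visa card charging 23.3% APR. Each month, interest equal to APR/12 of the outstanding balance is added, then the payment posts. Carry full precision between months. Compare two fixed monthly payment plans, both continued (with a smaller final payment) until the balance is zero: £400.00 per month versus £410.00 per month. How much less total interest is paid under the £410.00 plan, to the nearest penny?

Monthly rate r = 23.3%/12 = 1.94167% = 0.0194167.
At £400.00/mo: n = ⌈−ln(1 − rB₀/P)/ln(1+r)⌉ = 47 payments (last £215.17); total interest = total paid − £12,182.39 = £6,432.78.
At £410.00/mo: 45 payments (last £300.82); total interest £6,158.43.
Interest saved = £6,432.78 − £6,158.43 = £274.35.

£274.35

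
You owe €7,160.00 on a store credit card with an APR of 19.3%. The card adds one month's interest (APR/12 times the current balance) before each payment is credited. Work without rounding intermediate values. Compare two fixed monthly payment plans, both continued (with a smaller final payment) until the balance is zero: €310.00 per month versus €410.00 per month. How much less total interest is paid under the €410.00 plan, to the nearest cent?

€549.44

Monthly rate r = 19.3%/12 = 1.60833% = 0.0160833.
At €310.00/mo: n = ⌈−ln(1 − rB₀/P)/ln(1+r)⌉ = 30 payments (last €32.70); total interest = total paid − €7,160.00 = €1,862.70.
At €410.00/mo: 21 payments (last €273.26); total interest €1,313.26.
Interest saved = €1,862.70 − €1,313.26 = €549.44.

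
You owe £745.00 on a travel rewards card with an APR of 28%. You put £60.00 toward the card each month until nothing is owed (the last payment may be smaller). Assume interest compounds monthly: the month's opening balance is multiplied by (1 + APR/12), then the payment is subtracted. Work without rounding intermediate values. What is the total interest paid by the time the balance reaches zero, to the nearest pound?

Monthly rate r = 28%/12 = 2.33333% = 0.0233333.
Payoff takes n = ⌈−ln(1 − rB₀/P)/ln(1+r)⌉ = ⌈14.832⌉ = 15 payments; the last is £50.00.
Total paid = 14·£60.00 + £50.00 = £890.00.
Total interest = total paid − principal = £890.00 − £745.00 = £145.00.

£145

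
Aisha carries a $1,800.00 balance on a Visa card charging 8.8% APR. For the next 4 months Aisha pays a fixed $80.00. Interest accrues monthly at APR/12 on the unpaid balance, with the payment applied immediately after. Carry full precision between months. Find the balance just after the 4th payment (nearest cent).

$1,529.85

Monthly rate r = 8.8%/12 = 0.733333% = 0.00733333.
Each month: B ← B·(1+r) − $80.00.
Month 1: interest $13.20; balance after payment $1,733.20.
Month 2: interest $12.71; balance after payment $1,665.91.
Month 3: interest $12.22; balance after payment $1,598.13.
Month 4: interest $11.72; balance after payment $1,529.85.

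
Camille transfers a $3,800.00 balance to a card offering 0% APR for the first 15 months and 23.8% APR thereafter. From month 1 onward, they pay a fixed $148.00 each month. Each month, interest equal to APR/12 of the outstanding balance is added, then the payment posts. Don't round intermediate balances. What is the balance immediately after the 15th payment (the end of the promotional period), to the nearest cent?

Promo months 1–15 at r₀ = 0%/12 = 0; months 16+ at r₁ = 23.8%/12 = 0.0198333.
After month 15 (no interest yet): B = $3,800.00 − 15·$148.00 = $1,580.00.

$1,580.00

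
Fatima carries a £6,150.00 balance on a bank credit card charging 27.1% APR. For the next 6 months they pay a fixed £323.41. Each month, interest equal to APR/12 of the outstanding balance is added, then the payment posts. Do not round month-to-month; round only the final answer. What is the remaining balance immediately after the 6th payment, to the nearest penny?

Monthly rate r = 27.1%/12 = 2.25833% = 0.0225833.
Each month: B ← B·(1+r) − £323.41.
Month 1: interest £138.89; balance after payment £5,965.48.
Month 2: interest £134.72; balance after payment £5,776.79.
Month 3: interest £130.46; balance after payment £5,583.84.
Month 4: interest £126.10; balance after payment £5,386.53.
Month 5: interest £121.65; balance after payment £5,184.76.
Month 6: interest £117.09; balance after payment £4,978.44.

£4,978.44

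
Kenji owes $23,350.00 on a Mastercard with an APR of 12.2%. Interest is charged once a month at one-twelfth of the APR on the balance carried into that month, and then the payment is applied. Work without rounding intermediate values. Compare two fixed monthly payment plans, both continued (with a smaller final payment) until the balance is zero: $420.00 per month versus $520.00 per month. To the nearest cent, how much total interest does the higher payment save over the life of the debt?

Monthly rate r = 12.2%/12 = 1.01667% = 0.0101667.
At $420.00/mo: n = ⌈−ln(1 − rB₀/P)/ln(1+r)⌉ = 83 payments (last $143.88); total interest = total paid − $23,350.00 = $11,233.88.
At $520.00/mo: 61 payments (last $146.88); total interest $7,996.88.
Interest saved = $11,233.88 − $7,996.88 = $3,237.00.

$3,237.00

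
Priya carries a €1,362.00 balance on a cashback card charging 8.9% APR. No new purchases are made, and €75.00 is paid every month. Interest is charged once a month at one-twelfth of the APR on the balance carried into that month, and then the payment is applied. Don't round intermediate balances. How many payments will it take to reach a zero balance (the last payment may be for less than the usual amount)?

Monthly rate r = 8.9%/12 = 0.741667% = 0.00741667.
Recurrence: B ← B·(1+r) − €75.00.
Month 1: interest €10.10; balance after payment €1,297.10.
Month 2: interest €9.62; balance after payment €1,231.72.
Closed form: n = −ln(1 − rB₀/P)/ln(1+r) = −ln(0.86531)/ln(1.00742) ≈ 19.577, so the balance reaches zero during payment 20.

20 payments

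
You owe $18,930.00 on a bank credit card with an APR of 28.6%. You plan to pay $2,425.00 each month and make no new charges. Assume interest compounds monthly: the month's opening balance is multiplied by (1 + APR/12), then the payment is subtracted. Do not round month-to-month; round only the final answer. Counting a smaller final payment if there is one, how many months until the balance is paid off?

Monthly rate r = 28.6%/12 = 2.38333% = 0.0238333.
Recurrence: B ← B·(1+r) − $2,425.00.
Month 1: interest $451.17; balance after payment $16,956.17.
Month 2: interest $404.12; balance after payment $14,935.29.
Closed form: n = −ln(1 − rB₀/P)/ln(1+r) = −ln(0.81395)/ln(1.02383) ≈ 8.740, so the balance reaches zero during payment 9.

9 payments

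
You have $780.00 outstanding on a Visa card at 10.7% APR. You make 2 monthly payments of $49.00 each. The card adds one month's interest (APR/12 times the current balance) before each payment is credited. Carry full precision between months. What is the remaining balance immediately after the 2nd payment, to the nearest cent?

Monthly rate r = 10.7%/12 = 0.891667% = 0.00891667.
Each month: B ← B·(1+r) − $49.00.
Month 1: interest $6.96; balance after payment $737.96.
Month 2: interest $6.58; balance after payment $695.54.

$695.54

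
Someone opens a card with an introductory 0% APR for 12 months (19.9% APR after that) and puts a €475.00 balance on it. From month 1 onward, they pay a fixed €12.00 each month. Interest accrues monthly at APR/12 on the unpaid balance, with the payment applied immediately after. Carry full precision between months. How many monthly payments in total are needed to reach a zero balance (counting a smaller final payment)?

50 payments

Promo months 1–12 at r₀ = 0%/12 = 0; months 13+ at r₁ = 19.9%/12 = 0.0165833.
After month 12 (no interest yet): B = €475.00 − 12·€12.00 = €331.00.
Then at r₁ with €12.00/mo: n₂ = −ln(1 − r₁·B/P)/ln(1+r₁) ≈ 37.17 → 38 more payments.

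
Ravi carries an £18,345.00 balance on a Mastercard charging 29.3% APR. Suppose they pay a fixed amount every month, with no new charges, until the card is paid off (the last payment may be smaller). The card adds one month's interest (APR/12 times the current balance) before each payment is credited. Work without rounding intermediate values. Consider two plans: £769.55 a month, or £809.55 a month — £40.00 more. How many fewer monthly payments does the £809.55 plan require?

Monthly rate r = 29.3%/12 = 2.44167% = 0.0244167.
At £769.55/mo: n = ⌈−ln(1 − rB₀/P)/ln(1+r)⌉ = 37 payments (last £128.10); total interest = total paid − £18,345.00 = £9,486.90.
At £809.55/mo: 34 payments (last £331.13); total interest £8,701.28.
Payments saved = 37 − 34 = 3.

3 fewer payments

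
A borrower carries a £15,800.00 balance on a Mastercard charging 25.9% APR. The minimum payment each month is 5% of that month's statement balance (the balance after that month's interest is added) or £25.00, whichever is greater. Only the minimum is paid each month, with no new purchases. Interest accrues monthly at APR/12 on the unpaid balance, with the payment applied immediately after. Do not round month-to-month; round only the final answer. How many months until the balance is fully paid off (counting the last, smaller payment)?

Monthly rate r = 25.9%/12 = 2.15833% = 0.0215833.
While 5% of the post-interest balance exceeds £25.00, each month B ← (B·(1+r))·(1 − 0.05), i.e. B shrinks by the factor (1+r)·0.95 = 0.9705.
This holds for months 1–117. Entering month 118 the balance is £475.72; 5% of the post-interest balance is now below £25.00, so the flat £25.00 minimum applies from here.
From month 118 a fixed £25.00 at rate r clears £475.72 in 25 more payments. Total: 117 + 25 = 142 months.

142 months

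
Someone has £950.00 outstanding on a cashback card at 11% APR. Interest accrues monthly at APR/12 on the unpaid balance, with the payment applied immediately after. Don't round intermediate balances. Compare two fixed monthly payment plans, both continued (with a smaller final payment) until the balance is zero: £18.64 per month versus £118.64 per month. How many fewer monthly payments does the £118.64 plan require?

Monthly rate r = 11%/12 = 0.916667% = 0.00916667.
At £18.64/mo: n = ⌈−ln(1 − rB₀/P)/ln(1+r)⌉ = 69 payments (last £18.56); total interest = total paid − £950.00 = £336.08.
At £118.64/mo: 9 payments (last £42.19); total interest £41.31.
Payments saved = 69 − 9 = 60.

60 fewer payments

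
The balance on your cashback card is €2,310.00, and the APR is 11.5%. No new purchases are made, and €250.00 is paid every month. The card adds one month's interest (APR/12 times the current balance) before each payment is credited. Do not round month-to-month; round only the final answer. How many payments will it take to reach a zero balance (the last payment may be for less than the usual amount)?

10 months

Monthly rate r = 11.5%/12 = 0.958333% = 0.00958333.
Recurrence: B ← B·(1+r) − €250.00.
Month 1: interest €22.14; balance after payment €2,082.14.
Month 2: interest €19.95; balance after payment €1,852.09.
Closed form: n = −ln(1 − rB₀/P)/ln(1+r) = −ln(0.91145)/ln(1.00958) ≈ 9.721, so the balance reaches zero during payment 10.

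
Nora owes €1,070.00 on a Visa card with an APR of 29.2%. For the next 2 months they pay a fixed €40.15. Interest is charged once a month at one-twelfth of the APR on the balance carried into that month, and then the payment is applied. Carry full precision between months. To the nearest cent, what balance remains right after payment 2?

Monthly rate r = 29.2%/12 = 2.43333% = 0.0243333.
Each month: B ← B·(1+r) − €40.15.
Month 1: interest €26.04; balance after payment €1,055.89.
Month 2: interest €25.69; balance after payment €1,041.43.

€1,041.43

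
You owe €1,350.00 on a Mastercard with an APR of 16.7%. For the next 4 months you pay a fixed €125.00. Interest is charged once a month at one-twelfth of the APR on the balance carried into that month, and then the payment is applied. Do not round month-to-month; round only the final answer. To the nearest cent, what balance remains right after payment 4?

Monthly rate r = 16.7%/12 = 1.39167% = 0.0139167.
Each month: B ← B·(1+r) − €125.00.
Month 1: interest €18.79; balance after payment €1,243.79.
Month 2: interest €17.31; balance after payment €1,136.10.
Month 3: interest €15.81; balance after payment €1,026.91.
Month 4: interest €14.29; balance after payment €916.20.

€916.20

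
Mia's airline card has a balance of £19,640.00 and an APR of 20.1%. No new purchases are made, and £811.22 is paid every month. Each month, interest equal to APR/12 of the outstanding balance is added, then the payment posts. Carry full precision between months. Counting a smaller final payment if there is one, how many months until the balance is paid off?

Monthly rate r = 20.1%/12 = 1.675% = 0.01675.
Recurrence: B ← B·(1+r) − £811.22.
Month 1: interest £328.97; balance after payment £19,157.75.
Month 2: interest £320.89; balance after payment £18,667.42.
Closed form: n = −ln(1 − rB₀/P)/ln(1+r) = −ln(0.59447)/ln(1.01675) ≈ 31.309, so the balance reaches zero during payment 32.

32 months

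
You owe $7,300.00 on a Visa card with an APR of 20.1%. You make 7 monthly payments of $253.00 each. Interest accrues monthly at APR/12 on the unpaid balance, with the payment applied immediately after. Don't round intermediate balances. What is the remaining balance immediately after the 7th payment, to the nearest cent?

Monthly rate r = 20.1%/12 = 1.675% = 0.01675.
Each month: B ← B·(1+r) − $253.00.
Month 1: interest $122.28; balance after payment $7,169.27.
Month 2: interest $120.09; balance after payment $7,036.36.
Month 3: interest $117.86; balance after payment $6,901.22.
Month 4: interest $115.60; balance after payment $6,763.81.
Month 5: interest $113.29; balance after payment $6,624.11.
Month 6: interest $110.95; balance after payment $6,482.06.
Month 7: interest $108.57; balance after payment $6,337.64.

$6,337.64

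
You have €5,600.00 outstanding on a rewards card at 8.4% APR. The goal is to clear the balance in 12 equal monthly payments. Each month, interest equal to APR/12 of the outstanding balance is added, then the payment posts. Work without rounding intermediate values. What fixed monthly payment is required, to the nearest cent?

Monthly rate r = 8.4%/12 = 0.7% = 0.007.
Level-payment amortization: P = B₀·r / (1 − (1+r)^(−n)) = 5600.00·0.007 / (1 − 1.007^(−12)).
Denominator 1 − (1+r)^(−12) = 0.0802996466.
P = 39.2 / 0.0802996466 ≈ 488.17.

€488.17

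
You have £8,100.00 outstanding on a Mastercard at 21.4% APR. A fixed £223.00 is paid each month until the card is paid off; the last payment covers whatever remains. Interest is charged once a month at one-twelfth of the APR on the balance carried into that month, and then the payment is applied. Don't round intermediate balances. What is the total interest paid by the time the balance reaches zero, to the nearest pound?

Monthly rate r = 21.4%/12 = 1.78333% = 0.0178333.
Payoff takes n = ⌈−ln(1 − rB₀/P)/ln(1+r)⌉ = ⌈59.031⌉ = 60 payments; the last is £6.89.
Total paid = 59·£223.00 + £6.89 = £13,163.89.
Total interest = total paid − principal = £13,163.89 − £8,100.00 = £5,063.89.

£5,064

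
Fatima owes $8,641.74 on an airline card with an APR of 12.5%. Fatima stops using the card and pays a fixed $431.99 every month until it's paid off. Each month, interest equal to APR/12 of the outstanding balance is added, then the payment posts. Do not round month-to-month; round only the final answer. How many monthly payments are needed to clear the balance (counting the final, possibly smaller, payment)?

23 months

Monthly rate r = 12.5%/12 = 1.04167% = 0.0104167.
Recurrence: B ← B·(1+r) − $431.99.
Month 1: interest $90.02; balance after payment $8,299.77.
Month 2: interest $86.46; balance after payment $7,954.23.
Closed form: n = −ln(1 − rB₀/P)/ln(1+r) = −ln(0.79162)/ln(1.01042) ≈ 22.549, so the balance reaches zero during payment 23.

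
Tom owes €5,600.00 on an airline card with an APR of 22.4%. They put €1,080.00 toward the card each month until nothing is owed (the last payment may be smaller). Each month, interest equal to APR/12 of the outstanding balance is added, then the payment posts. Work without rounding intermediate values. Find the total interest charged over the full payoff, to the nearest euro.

Monthly rate r = 22.4%/12 = 1.86667% = 0.0186667.
Payoff takes n = ⌈−ln(1 − rB₀/P)/ln(1+r)⌉ = ⌈5.504⌉ = 6 payments; the last is €547.18.
Total paid = 5·€1,080.00 + €547.18 = €5,947.18.
Total interest = total paid − principal = €5,947.18 − €5,600.00 = €347.18.

€347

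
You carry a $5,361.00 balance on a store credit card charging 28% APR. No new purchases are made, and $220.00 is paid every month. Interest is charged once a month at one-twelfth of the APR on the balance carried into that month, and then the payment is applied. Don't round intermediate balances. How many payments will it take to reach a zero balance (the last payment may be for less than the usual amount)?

Monthly rate r = 28%/12 = 2.33333% = 0.0233333.
Recurrence: B ← B·(1+r) − $220.00.
Month 1: interest $125.09; balance after payment $5,266.09.
Month 2: interest $122.88; balance after payment $5,168.97.
Closed form: n = −ln(1 − rB₀/P)/ln(1+r) = −ln(0.43141)/ln(1.02333) ≈ 36.449, so the balance reaches zero during payment 37.

37 payments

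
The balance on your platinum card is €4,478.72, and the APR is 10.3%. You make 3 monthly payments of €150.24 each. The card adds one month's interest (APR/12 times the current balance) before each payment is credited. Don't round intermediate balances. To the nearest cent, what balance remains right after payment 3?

€4,140.44

Monthly rate r = 10.3%/12 = 0.858333% = 0.00858333.
Each month: B ← B·(1+r) − €150.24.
Month 1: interest €38.44; balance after payment €4,366.92.
Month 2: interest €37.48; balance after payment €4,254.17.
Month 3: interest €36.51; balance after payment €4,140.44.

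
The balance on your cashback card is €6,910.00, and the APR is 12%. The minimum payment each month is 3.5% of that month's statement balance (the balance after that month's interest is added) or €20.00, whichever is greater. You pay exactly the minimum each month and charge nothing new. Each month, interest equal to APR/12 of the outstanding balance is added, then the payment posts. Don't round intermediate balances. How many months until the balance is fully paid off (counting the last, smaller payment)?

Monthly rate r = 12%/12 = 1% = 0.01.
While 3.5% of the post-interest balance exceeds €20.00, each month B ← (B·(1+r))·(1 − 0.035), i.e. B shrinks by the factor (1+r)·0.965 = 0.97465.
This holds for months 1–98. Entering month 99 the balance is €558.02; 3.5% of the post-interest balance is now below €20.00, so the flat €20.00 minimum applies from here.
From month 99 a fixed €20.00 at rate r clears €558.02 in 33 more payments. Total: 98 + 33 = 131 months.

131 months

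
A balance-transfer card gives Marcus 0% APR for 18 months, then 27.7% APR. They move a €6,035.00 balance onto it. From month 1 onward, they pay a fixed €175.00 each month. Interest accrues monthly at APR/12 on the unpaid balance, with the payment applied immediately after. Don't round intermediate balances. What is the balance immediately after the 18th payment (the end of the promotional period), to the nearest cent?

Promo months 1–18 at r₀ = 0%/12 = 0; months 19+ at r₁ = 27.7%/12 = 0.0230833.
After month 18 (no interest yet): B = €6,035.00 − 18·€175.00 = €2,885.00.

€2,885.00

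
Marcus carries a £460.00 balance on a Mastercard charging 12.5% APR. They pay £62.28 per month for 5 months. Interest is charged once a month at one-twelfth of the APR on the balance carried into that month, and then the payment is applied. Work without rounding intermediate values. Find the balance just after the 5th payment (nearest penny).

£166.51

Monthly rate r = 12.5%/12 = 1.04167% = 0.0104167.
Each month: B ← B·(1+r) − £62.28.
Month 1: interest £4.79; balance after payment £402.51.
Month 2: interest £4.19; balance after payment £344.42.
Month 3: interest £3.59; balance after payment £285.73.
Month 4: interest £2.98; balance after payment £226.43.
Month 5: interest £2.36; balance after payment £166.51.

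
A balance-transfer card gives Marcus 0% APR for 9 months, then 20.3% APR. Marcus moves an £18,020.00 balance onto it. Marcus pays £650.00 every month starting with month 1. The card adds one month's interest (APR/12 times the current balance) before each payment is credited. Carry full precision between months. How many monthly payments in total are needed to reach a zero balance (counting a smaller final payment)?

32 payments

Promo months 1–9 at r₀ = 0%/12 = 0; months 10+ at r₁ = 20.3%/12 = 0.0169167.
After month 9 (no interest yet): B = £18,020.00 − 9·£650.00 = £12,170.00.
Then at r₁ with £650.00/mo: n₂ = −ln(1 − r₁·B/P)/ln(1+r₁) ≈ 22.70 → 23 more payments.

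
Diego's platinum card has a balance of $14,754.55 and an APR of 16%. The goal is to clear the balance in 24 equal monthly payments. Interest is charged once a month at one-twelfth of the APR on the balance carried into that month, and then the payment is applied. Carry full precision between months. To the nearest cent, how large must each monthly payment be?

$722.43

Monthly rate r = 16%/12 = 1.33333% = 0.0133333.
Level-payment amortization: P = B₀·r / (1 − (1+r)^(−n)) = 14754.55·0.0133333 / (1 − 1.01333^(−24)).
Denominator 1 − (1+r)^(−24) = 0.272313854.
P = 196.727 / 0.272313854 ≈ 722.43.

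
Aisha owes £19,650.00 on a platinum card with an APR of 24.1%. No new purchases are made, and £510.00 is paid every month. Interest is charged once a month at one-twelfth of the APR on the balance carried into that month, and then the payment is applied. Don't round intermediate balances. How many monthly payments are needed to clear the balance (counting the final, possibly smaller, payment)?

75 payments

Monthly rate r = 24.1%/12 = 2.00833% = 0.0200833.
Recurrence: B ← B·(1+r) − £510.00.
Month 1: interest £394.64; balance after payment £19,534.64.
Month 2: interest £392.32; balance after payment £19,416.96.
Closed form: n = −ln(1 − rB₀/P)/ln(1+r) = −ln(0.2262)/ln(1.02008) ≈ 74.749, so the balance reaches zero during payment 75.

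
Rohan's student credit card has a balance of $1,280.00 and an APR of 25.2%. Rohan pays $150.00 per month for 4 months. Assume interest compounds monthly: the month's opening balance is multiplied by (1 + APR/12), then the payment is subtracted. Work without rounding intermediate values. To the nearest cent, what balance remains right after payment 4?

Monthly rate r = 25.2%/12 = 2.1% = 0.021.
Each month: B ← B·(1+r) − $150.00.
Month 1: interest $26.88; balance after payment $1,156.88.
Month 2: interest $24.29; balance after payment $1,031.17.
Month 3: interest $21.65; balance after payment $902.83.
Month 4: interest $18.96; balance after payment $771.79.

$771.79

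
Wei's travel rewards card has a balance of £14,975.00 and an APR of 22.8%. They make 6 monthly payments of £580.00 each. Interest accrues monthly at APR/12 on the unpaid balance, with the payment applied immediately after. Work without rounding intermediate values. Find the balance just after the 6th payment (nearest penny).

Monthly rate r = 22.8%/12 = 1.9% = 0.019.
Each month: B ← B·(1+r) − £580.00.
Month 1: interest £284.52; balance after payment £14,679.52.
Month 2: interest £278.91; balance after payment £14,378.44.
Month 3: interest £273.19; balance after payment £14,071.63.
Month 4: interest £267.36; balance after payment £13,758.99.
Month 5: interest £261.42; balance after payment £13,440.41.
Month 6: interest £255.37; balance after payment £13,115.78.

£13,115.78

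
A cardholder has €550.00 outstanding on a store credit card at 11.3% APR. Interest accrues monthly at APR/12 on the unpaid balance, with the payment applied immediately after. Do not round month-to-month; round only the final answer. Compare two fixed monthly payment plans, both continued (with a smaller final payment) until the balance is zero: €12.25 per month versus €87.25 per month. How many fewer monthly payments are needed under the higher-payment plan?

52 fewer payments

Monthly rate r = 11.3%/12 = 0.941667% = 0.00941667.
At €12.25/mo: n = ⌈−ln(1 − rB₀/P)/ln(1+r)⌉ = 59 payments (last €7.77); total interest = total paid − €550.00 = €168.27.
At €87.25/mo: 7 payments (last €46.27); total interest €19.77.
Payments saved = 59 − 7 = 52.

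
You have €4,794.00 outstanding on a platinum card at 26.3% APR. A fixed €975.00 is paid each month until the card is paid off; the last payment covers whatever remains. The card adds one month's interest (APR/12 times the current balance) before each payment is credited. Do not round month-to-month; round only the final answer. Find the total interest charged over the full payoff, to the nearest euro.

Monthly rate r = 26.3%/12 = 2.19167% = 0.0219167.
Payoff takes n = ⌈−ln(1 − rB₀/P)/ln(1+r)⌉ = ⌈5.259⌉ = 6 payments; the last is €254.93.
Total paid = 5·€975.00 + €254.93 = €5,129.93.
Total interest = total paid − principal = €5,129.93 − €4,794.00 = €335.93.

€336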